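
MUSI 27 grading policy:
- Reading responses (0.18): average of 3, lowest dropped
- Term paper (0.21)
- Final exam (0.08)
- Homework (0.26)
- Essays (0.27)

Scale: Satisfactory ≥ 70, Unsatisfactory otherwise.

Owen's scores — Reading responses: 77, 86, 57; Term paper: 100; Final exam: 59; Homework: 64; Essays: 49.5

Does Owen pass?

Satisfactory

Reading responses: drop 57 → average of remaining 2 = 163/2 = 81.5
Weighted total:
  Reading responses 81.5 × 0.18 = 14.67
  Term paper 100 × 0.21 = 21
  Final exam 59 × 0.08 = 4.72
  Homework 64 × 0.26 = 16.64
  Essays 49.5 × 0.27 = 13.365
Sum = 70.395
70.395 ≥ 70 → Satisfactory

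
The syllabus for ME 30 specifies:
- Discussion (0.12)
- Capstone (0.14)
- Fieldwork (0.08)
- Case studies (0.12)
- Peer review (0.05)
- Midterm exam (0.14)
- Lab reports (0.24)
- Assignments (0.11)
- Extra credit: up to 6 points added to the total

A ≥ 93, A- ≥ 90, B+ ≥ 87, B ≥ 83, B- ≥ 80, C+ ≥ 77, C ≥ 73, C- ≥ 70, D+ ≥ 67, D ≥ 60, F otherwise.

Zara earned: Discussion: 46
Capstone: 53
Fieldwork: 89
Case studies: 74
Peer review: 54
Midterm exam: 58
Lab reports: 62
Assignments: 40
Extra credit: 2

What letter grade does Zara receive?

Weighted total:
  Discussion 46 × 0.12 = 5.52
  Capstone 53 × 0.14 = 7.42
  Fieldwork 89 × 0.08 = 7.12
  Case studies 74 × 0.12 = 8.88
  Peer review 54 × 0.05 = 2.7
  Midterm exam 58 × 0.14 = 8.12
  Lab reports 62 × 0.24 = 14.88
  Assignments 40 × 0.11 = 4.4
Sum = 59.04
Extra credit: 59.04 + 2 = 61.04
61.04 is ≥ 60 and < 67 → D

D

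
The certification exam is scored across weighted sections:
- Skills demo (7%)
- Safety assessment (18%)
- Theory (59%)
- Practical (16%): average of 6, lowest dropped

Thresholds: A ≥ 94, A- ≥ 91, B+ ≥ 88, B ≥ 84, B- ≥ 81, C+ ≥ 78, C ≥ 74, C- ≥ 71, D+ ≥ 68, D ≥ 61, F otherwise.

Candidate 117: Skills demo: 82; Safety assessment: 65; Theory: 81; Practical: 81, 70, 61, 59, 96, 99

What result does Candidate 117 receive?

Practical: drop 59 → average of remaining 5 = 407/5 = 81.4
Weighted total:
  Skills demo 82 × 0.07 = 5.74
  Safety assessment 65 × 0.18 = 11.7
  Theory 81 × 0.59 = 47.79
  Practical 81.4 × 0.16 = 13.024
Sum = 78.254
78.254 is ≥ 78 and < 81 → C+

C+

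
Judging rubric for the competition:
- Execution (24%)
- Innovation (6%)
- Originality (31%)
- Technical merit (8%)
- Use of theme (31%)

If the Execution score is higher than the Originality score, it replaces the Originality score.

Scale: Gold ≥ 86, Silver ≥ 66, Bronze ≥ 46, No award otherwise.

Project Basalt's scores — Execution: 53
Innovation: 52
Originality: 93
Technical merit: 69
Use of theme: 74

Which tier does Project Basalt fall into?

Silver

Execution (53) ≤ Originality (93), so Originality stays at 93.
Weighted total:
  Execution 53 × 0.24 = 12.72
  Innovation 52 × 0.06 = 3.12
  Originality 93 × 0.31 = 28.83
  Technical merit 69 × 0.08 = 5.52
  Use of theme 74 × 0.31 = 22.94
Sum = 73.13
73.13 is ≥ 66 and < 86 → Silver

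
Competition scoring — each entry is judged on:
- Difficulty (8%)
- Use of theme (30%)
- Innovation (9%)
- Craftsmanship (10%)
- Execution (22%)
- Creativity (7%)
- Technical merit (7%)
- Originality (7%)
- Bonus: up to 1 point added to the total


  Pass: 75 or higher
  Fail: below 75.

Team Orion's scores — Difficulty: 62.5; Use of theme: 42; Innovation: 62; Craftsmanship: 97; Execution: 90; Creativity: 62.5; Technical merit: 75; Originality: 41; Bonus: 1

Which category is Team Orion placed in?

Fail

Weighted total:
  Difficulty 62.5 × 0.08 = 5
  Use of theme 42 × 0.3 = 12.6
  Innovation 62 × 0.09 = 5.58
  Craftsmanship 97 × 0.1 = 9.7
  Execution 90 × 0.22 = 19.8
  Creativity 62.5 × 0.07 = 4.375
  Technical merit 75 × 0.07 = 5.25
  Originality 41 × 0.07 = 2.87
Sum = 65.175
Bonus: 65.175 + 1 = 66.175
66.175 < 75 → Fail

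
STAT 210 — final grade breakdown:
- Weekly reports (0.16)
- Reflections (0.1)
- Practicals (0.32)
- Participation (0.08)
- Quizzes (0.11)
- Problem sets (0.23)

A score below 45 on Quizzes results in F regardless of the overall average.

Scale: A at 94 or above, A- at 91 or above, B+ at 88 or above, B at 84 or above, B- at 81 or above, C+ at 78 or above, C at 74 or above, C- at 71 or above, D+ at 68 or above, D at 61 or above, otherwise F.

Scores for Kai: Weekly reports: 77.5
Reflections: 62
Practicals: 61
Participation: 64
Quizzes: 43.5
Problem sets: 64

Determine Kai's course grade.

F

Quizzes score 43.5 < 45: minimum not met.
Weighted total:
  Weekly reports 77.5 × 0.16 = 12.4
  Reflections 62 × 0.1 = 6.2
  Practicals 61 × 0.32 = 19.52
  Participation 64 × 0.08 = 5.12
  Quizzes 43.5 × 0.11 = 4.785
  Problem sets 64 × 0.23 = 14.72
Sum = 62.745
Because the Quizzes minimum was not met, the result is F.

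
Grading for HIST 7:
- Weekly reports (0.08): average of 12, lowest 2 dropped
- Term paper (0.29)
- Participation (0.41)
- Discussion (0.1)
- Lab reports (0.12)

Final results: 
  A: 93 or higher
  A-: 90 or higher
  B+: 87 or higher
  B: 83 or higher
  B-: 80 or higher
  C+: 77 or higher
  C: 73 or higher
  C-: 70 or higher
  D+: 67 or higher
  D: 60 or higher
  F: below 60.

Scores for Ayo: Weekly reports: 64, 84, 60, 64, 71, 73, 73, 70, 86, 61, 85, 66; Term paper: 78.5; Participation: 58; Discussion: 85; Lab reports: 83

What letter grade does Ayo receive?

Weekly reports: drop 60, 61 → average of remaining 10 = 736/10 = 73.6
Weighted total:
  Weekly reports 73.6 × 0.08 = 5.888
  Term paper 78.5 × 0.29 = 22.765
  Participation 58 × 0.41 = 23.78
  Discussion 85 × 0.1 = 8.5
  Lab reports 83 × 0.12 = 9.96
Sum = 70.893
70.893 is ≥ 70 and < 73 → C-

C-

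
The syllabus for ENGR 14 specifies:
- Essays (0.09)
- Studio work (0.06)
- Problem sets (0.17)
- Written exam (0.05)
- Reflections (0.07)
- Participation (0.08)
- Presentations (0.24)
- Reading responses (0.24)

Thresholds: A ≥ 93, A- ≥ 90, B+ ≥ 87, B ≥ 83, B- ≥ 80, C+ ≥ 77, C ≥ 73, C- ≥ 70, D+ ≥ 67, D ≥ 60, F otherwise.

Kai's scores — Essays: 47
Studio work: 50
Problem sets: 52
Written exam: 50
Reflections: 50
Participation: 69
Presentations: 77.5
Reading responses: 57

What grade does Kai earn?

F

Weighted total:
  Essays 47 × 0.09 = 4.23
  Studio work 50 × 0.06 = 3
  Problem sets 52 × 0.17 = 8.84
  Written exam 50 × 0.05 = 2.5
  Reflections 50 × 0.07 = 3.5
  Participation 69 × 0.08 = 5.52
  Presentations 77.5 × 0.24 = 18.6
  Reading responses 57 × 0.24 = 13.68
Sum = 59.87
59.87 < 60 → F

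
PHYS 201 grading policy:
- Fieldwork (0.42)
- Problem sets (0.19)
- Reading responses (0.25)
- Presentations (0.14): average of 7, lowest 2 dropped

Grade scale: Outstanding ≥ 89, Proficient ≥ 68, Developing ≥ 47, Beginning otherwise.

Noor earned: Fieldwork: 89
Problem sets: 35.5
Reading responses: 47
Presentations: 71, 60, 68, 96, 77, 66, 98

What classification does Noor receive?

Presentations: drop 60, 66 → average of remaining 5 = 410/5 = 82
Weighted total:
  Fieldwork 89 × 0.42 = 37.38
  Problem sets 35.5 × 0.19 = 6.745
  Reading responses 47 × 0.25 = 11.75
  Presentations 82 × 0.14 = 11.48
Sum = 67.355
67.355 is ≥ 47 and < 68 → Developing

Developing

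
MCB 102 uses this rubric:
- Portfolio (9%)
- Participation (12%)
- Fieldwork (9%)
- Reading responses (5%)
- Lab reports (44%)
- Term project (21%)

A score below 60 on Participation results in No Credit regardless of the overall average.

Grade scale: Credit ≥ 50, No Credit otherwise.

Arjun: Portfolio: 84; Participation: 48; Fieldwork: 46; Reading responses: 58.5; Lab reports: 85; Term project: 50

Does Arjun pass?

Participation score 48 < 60: minimum not met.
Weighted total:
  Portfolio 84 × 0.09 = 7.56
  Participation 48 × 0.12 = 5.76
  Fieldwork 46 × 0.09 = 4.14
  Reading responses 58.5 × 0.05 = 2.925
  Lab reports 85 × 0.44 = 37.4
  Term project 50 × 0.21 = 10.5
Sum = 68.285
Because the Participation minimum was not met, the result is No Credit.

No Credit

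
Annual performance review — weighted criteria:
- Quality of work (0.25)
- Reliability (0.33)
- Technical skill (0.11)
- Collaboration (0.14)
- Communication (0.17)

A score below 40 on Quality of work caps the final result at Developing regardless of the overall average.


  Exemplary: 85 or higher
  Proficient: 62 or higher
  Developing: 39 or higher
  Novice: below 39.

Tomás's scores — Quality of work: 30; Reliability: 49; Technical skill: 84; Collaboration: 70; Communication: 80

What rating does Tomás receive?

Developing

Quality of work score 30 < 40: minimum not met.
Weighted total:
  Quality of work 30 × 0.25 = 7.5
  Reliability 49 × 0.33 = 16.17
  Technical skill 84 × 0.11 = 9.24
  Collaboration 70 × 0.14 = 9.8
  Communication 80 × 0.17 = 13.6
Sum = 56.31
56.31 would be Developing; cap at Developing applies → Developing.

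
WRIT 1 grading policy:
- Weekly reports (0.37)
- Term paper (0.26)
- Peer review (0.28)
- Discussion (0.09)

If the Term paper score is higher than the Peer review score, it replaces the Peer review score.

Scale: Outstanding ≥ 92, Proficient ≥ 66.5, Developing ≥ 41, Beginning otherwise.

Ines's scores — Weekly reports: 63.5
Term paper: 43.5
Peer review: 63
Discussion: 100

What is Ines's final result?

Term paper (43.5) ≤ Peer review (63), so Peer review stays at 63.
Weighted total:
  Weekly reports 63.5 × 0.37 = 23.495
  Term paper 43.5 × 0.26 = 11.31
  Peer review 63 × 0.28 = 17.64
  Discussion 100 × 0.09 = 9
Sum = 61.445
61.445 is ≥ 41 and < 66.5 → Developing

Developing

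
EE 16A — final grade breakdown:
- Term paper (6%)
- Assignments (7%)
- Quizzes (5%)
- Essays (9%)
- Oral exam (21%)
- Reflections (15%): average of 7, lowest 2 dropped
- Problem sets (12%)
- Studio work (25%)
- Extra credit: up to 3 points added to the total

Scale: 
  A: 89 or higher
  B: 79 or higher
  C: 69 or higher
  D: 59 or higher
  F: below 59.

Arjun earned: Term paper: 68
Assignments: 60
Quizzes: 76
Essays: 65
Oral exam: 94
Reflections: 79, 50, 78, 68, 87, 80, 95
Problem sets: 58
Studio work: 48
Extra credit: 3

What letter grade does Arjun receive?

Reflections: drop 50, 68 → average of remaining 5 = 419/5 = 83.8
Weighted total:
  Term paper 68 × 0.06 = 4.08
  Assignments 60 × 0.07 = 4.2
  Quizzes 76 × 0.05 = 3.8
  Essays 65 × 0.09 = 5.85
  Oral exam 94 × 0.21 = 19.74
  Reflections 83.8 × 0.15 = 12.57
  Problem sets 58 × 0.12 = 6.96
  Studio work 48 × 0.25 = 12
Sum = 69.2
Extra credit: 69.2 + 3 = 72.2
72.2 is ≥ 69 and < 79 → C

C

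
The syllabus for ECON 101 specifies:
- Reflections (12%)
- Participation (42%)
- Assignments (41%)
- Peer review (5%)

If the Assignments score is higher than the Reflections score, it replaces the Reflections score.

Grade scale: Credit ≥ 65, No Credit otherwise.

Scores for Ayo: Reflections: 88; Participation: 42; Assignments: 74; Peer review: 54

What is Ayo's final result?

Assignments (74) ≤ Reflections (88), so Reflections stays at 88.
Weighted total:
  Reflections 88 × 0.12 = 10.56
  Participation 42 × 0.42 = 17.64
  Assignments 74 × 0.41 = 30.34
  Peer review 54 × 0.05 = 2.7
Sum = 61.24
61.24 < 65 → No Credit

No Credit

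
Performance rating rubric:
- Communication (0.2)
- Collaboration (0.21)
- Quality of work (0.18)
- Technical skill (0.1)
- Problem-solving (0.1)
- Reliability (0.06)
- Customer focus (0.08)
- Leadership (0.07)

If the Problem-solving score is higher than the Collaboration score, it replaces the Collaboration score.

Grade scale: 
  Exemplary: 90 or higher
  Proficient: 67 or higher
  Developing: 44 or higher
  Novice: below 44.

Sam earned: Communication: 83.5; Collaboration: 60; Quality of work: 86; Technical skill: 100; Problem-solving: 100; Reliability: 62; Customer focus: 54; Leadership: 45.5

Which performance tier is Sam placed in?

Problem-solving (100) > Collaboration (60), so Collaboration counts as 100.
Weighted total:
  Communication 83.5 × 0.2 = 16.7
  Collaboration 100 × 0.21 = 21
  Quality of work 86 × 0.18 = 15.48
  Technical skill 100 × 0.1 = 10
  Problem-solving 100 × 0.1 = 10
  Reliability 62 × 0.06 = 3.72
  Customer focus 54 × 0.08 = 4.32
  Leadership 45.5 × 0.07 = 3.185
Sum = 84.405
84.405 is ≥ 67 and < 90 → Proficient

Proficient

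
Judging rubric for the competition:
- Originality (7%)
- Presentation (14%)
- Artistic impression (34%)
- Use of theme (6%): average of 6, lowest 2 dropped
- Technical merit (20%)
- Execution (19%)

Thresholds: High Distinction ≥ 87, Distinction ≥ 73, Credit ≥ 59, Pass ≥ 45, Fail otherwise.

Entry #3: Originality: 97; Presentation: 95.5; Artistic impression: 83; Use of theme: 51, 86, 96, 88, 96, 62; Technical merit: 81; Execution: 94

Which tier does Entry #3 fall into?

Use of theme: drop 51, 62 → average of remaining 4 = 366/4 = 91.5
Weighted total:
  Originality 97 × 0.07 = 6.79
  Presentation 95.5 × 0.14 = 13.37
  Artistic impression 83 × 0.34 = 28.22
  Use of theme 91.5 × 0.06 = 5.49
  Technical merit 81 × 0.2 = 16.2
  Execution 94 × 0.19 = 17.86
Sum = 87.93
87.93 ≥ 87 → High Distinction

High Distinction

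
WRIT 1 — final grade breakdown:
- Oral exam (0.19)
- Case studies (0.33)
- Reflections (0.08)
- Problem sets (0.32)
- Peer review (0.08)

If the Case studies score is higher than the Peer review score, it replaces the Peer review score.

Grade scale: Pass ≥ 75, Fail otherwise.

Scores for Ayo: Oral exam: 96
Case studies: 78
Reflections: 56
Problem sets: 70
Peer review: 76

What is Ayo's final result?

Case studies (78) > Peer review (76), so Peer review counts as 78.
Weighted total:
  Oral exam 96 × 0.19 = 18.24
  Case studies 78 × 0.33 = 25.74
  Reflections 56 × 0.08 = 4.48
  Problem sets 70 × 0.32 = 22.4
  Peer review 78 × 0.08 = 6.24
Sum = 77.1
77.1 ≥ 75 → Pass

Pass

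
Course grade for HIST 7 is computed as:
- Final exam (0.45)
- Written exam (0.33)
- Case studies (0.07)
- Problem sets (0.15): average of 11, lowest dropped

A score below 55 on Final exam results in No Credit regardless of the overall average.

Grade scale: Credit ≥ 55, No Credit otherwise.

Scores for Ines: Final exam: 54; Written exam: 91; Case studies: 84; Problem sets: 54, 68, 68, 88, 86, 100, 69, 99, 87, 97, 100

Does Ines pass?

No Credit

Problem sets: drop 54 → average of remaining 10 = 862/10 = 86.2
Final exam score 54 < 55: minimum not met.
Weighted total:
  Final exam 54 × 0.45 = 24.3
  Written exam 91 × 0.33 = 30.03
  Case studies 84 × 0.07 = 5.88
  Problem sets 86.2 × 0.15 = 12.93
Sum = 73.14
Because the Final exam minimum was not met, the result is No Credit.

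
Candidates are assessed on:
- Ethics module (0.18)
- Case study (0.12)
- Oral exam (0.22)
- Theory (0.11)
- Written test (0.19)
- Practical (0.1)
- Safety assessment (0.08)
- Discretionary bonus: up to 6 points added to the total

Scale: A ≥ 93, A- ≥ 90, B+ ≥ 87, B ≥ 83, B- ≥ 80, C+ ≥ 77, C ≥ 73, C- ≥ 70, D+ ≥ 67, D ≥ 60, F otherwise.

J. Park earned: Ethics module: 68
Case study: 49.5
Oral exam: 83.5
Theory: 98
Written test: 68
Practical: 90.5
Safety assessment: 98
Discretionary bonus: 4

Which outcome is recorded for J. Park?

B-

Weighted total:
  Ethics module 68 × 0.18 = 12.24
  Case study 49.5 × 0.12 = 5.94
  Oral exam 83.5 × 0.22 = 18.37
  Theory 98 × 0.11 = 10.78
  Written test 68 × 0.19 = 12.92
  Practical 90.5 × 0.1 = 9.05
  Safety assessment 98 × 0.08 = 7.84
Sum = 77.14
Discretionary bonus: 77.14 + 4 = 81.14
81.14 is ≥ 80 and < 83 → B-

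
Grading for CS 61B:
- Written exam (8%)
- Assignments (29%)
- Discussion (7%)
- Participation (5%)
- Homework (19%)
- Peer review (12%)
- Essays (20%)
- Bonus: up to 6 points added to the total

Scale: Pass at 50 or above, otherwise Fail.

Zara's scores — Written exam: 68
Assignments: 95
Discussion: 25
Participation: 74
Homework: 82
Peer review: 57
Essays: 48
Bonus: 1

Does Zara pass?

Weighted total:
  Written exam 68 × 0.08 = 5.44
  Assignments 95 × 0.29 = 27.55
  Discussion 25 × 0.07 = 1.75
  Participation 74 × 0.05 = 3.7
  Homework 82 × 0.19 = 15.58
  Peer review 57 × 0.12 = 6.84
  Essays 48 × 0.2 = 9.6
Sum = 70.46
Bonus: 70.46 + 1 = 71.46
71.46 ≥ 50 → Pass

Pass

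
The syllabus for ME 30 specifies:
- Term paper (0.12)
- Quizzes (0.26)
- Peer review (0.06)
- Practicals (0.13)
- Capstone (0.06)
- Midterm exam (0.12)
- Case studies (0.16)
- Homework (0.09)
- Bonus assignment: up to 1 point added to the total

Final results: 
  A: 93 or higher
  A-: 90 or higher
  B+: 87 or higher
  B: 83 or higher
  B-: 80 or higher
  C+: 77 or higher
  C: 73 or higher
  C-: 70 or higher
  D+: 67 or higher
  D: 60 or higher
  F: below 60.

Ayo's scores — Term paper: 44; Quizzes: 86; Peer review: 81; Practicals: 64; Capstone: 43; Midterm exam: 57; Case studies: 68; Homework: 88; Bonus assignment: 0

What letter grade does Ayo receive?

Weighted total:
  Term paper 44 × 0.12 = 5.28
  Quizzes 86 × 0.26 = 22.36
  Peer review 81 × 0.06 = 4.86
  Practicals 64 × 0.13 = 8.32
  Capstone 43 × 0.06 = 2.58
  Midterm exam 57 × 0.12 = 6.84
  Case studies 68 × 0.16 = 10.88
  Homework 88 × 0.09 = 7.92
Sum = 69.04
Bonus assignment: 69.04 + 0 = 69.04
69.04 is ≥ 67 and < 70 → D+

D+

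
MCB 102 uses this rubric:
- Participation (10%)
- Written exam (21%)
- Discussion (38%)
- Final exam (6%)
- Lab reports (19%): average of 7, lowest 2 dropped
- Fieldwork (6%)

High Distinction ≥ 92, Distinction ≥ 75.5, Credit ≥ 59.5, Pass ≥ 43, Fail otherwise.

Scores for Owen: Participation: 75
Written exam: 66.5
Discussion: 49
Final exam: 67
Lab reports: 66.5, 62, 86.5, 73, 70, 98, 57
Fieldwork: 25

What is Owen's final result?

Credit

Lab reports: drop 57, 62 → average of remaining 5 = 394/5 = 78.8
Weighted total:
  Participation 75 × 0.1 = 7.5
  Written exam 66.5 × 0.21 = 13.965
  Discussion 49 × 0.38 = 18.62
  Final exam 67 × 0.06 = 4.02
  Lab reports 78.8 × 0.19 = 14.972
  Fieldwork 25 × 0.06 = 1.5
Sum = 60.577
60.577 is ≥ 59.5 and < 75.5 → Credit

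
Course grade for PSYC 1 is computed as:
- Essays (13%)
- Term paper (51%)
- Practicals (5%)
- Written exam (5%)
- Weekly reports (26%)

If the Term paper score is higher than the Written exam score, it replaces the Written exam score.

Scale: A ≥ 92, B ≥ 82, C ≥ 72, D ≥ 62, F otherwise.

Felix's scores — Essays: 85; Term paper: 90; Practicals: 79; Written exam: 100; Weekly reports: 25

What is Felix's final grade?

C

Term paper (90) ≤ Written exam (100), so Written exam stays at 100.
Weighted total:
  Essays 85 × 0.13 = 11.05
  Term paper 90 × 0.51 = 45.9
  Practicals 79 × 0.05 = 3.95
  Written exam 100 × 0.05 = 5
  Weekly reports 25 × 0.26 = 6.5
Sum = 72.4
72.4 is ≥ 72 and < 82 → C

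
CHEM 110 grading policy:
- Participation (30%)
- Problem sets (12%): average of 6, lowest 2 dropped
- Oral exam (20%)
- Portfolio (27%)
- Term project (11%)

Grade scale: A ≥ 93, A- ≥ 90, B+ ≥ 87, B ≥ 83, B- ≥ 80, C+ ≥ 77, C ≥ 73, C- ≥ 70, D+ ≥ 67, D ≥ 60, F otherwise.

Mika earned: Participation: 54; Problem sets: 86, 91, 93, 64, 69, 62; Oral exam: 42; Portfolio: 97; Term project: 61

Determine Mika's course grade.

D+

Problem sets: drop 62, 64 → average of remaining 4 = 339/4 = 84.75
Weighted total:
  Participation 54 × 0.3 = 16.2
  Problem sets 84.75 × 0.12 = 10.17
  Oral exam 42 × 0.2 = 8.4
  Portfolio 97 × 0.27 = 26.19
  Term project 61 × 0.11 = 6.71
Sum = 67.67
67.67 is ≥ 67 and < 70 → D+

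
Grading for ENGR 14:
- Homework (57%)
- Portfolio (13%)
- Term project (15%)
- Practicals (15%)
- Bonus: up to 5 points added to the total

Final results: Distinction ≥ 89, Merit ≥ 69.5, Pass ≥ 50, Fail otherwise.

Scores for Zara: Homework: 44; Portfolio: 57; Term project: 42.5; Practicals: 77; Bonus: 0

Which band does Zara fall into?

Weighted total:
  Homework 44 × 0.57 = 25.08
  Portfolio 57 × 0.13 = 7.41
  Term project 42.5 × 0.15 = 6.375
  Practicals 77 × 0.15 = 11.55
Sum = 50.415
Bonus: 50.415 + 0 = 50.415
50.415 is ≥ 50 and < 69.5 → Pass

Pass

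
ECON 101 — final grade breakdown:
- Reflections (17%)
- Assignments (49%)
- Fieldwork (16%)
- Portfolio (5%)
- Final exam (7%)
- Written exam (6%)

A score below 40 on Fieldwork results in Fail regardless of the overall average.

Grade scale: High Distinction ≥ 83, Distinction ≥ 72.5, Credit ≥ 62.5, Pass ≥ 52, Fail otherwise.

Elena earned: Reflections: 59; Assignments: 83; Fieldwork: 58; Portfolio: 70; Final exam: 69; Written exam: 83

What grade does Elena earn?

Fieldwork score 58 ≥ 40: minimum met.
Weighted total:
  Reflections 59 × 0.17 = 10.03
  Assignments 83 × 0.49 = 40.67
  Fieldwork 58 × 0.16 = 9.28
  Portfolio 70 × 0.05 = 3.5
  Final exam 69 × 0.07 = 4.83
  Written exam 83 × 0.06 = 4.98
Sum = 73.29
73.29 is ≥ 72.5 and < 83 → Distinction

Distinction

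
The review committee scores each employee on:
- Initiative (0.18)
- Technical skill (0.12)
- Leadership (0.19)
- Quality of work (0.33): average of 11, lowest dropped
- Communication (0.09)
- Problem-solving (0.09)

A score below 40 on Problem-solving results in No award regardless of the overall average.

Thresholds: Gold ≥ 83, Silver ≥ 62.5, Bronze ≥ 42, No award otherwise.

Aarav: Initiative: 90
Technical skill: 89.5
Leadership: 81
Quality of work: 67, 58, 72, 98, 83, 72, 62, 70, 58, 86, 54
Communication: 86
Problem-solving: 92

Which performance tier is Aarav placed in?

Silver

Quality of work: drop 54 → average of remaining 10 = 726/10 = 72.6
Problem-solving score 92 ≥ 40: minimum met.
Weighted total:
  Initiative 90 × 0.18 = 16.2
  Technical skill 89.5 × 0.12 = 10.74
  Leadership 81 × 0.19 = 15.39
  Quality of work 72.6 × 0.33 = 23.958
  Communication 86 × 0.09 = 7.74
  Problem-solving 92 × 0.09 = 8.28
Sum = 82.308
82.308 is ≥ 62.5 and < 83 → Silver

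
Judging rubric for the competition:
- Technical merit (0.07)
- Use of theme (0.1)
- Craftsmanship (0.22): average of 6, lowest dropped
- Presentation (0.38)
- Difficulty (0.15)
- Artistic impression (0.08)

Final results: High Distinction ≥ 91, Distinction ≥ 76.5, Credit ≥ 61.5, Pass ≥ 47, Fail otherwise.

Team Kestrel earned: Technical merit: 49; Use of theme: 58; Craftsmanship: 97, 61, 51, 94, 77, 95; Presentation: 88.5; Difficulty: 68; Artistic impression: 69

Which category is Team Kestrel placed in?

Distinction

Craftsmanship: drop 51 → average of remaining 5 = 424/5 = 84.8
Weighted total:
  Technical merit 49 × 0.07 = 3.43
  Use of theme 58 × 0.1 = 5.8
  Craftsmanship 84.8 × 0.22 = 18.656
  Presentation 88.5 × 0.38 = 33.63
  Difficulty 68 × 0.15 = 10.2
  Artistic impression 69 × 0.08 = 5.52
Sum = 77.236
77.236 is ≥ 76.5 and < 91 → Distinction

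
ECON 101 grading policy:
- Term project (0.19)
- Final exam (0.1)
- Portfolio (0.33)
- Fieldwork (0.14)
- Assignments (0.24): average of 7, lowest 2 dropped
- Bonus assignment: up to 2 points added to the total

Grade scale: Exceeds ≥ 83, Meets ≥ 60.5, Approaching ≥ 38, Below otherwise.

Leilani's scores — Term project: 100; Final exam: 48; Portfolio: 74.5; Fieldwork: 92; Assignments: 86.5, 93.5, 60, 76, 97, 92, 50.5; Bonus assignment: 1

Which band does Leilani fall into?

Exceeds

Assignments: drop 50.5, 60 → average of remaining 5 = 445/5 = 89
Weighted total:
  Term project 100 × 0.19 = 19
  Final exam 48 × 0.1 = 4.8
  Portfolio 74.5 × 0.33 = 24.585
  Fieldwork 92 × 0.14 = 12.88
  Assignments 89 × 0.24 = 21.36
Sum = 82.625
Bonus assignment: 82.625 + 1 = 83.625
83.625 ≥ 83 → Exceeds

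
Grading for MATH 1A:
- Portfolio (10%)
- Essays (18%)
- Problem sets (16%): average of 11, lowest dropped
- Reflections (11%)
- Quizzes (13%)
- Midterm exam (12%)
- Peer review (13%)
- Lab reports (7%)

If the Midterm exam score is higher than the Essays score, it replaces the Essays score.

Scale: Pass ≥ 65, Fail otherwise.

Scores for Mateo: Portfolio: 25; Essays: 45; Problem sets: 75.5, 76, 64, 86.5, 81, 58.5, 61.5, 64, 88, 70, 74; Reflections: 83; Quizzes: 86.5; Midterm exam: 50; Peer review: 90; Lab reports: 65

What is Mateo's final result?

Pass

Problem sets: drop 58.5 → average of remaining 10 = 740.5/10 = 74.05
Midterm exam (50) > Essays (45), so Essays counts as 50.
Weighted total:
  Portfolio 25 × 0.1 = 2.5
  Essays 50 × 0.18 = 9
  Problem sets 74.05 × 0.16 = 11.848
  Reflections 83 × 0.11 = 9.13
  Quizzes 86.5 × 0.13 = 11.245
  Midterm exam 50 × 0.12 = 6
  Peer review 90 × 0.13 = 11.7
  Lab reports 65 × 0.07 = 4.55
Sum = 65.973
65.973 ≥ 65 → Pass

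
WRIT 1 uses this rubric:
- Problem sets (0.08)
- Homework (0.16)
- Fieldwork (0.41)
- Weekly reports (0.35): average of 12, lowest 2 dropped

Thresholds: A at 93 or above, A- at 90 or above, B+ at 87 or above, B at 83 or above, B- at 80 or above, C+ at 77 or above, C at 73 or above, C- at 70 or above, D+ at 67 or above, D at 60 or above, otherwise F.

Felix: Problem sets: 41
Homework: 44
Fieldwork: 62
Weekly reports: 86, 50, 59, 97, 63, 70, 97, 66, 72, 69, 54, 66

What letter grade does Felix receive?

Weekly reports: drop 50, 54 → average of remaining 10 = 745/10 = 74.5
Weighted total:
  Problem sets 41 × 0.08 = 3.28
  Homework 44 × 0.16 = 7.04
  Fieldwork 62 × 0.41 = 25.42
  Weekly reports 74.5 × 0.35 = 26.075
Sum = 61.815
61.815 is ≥ 60 and < 67 → D

D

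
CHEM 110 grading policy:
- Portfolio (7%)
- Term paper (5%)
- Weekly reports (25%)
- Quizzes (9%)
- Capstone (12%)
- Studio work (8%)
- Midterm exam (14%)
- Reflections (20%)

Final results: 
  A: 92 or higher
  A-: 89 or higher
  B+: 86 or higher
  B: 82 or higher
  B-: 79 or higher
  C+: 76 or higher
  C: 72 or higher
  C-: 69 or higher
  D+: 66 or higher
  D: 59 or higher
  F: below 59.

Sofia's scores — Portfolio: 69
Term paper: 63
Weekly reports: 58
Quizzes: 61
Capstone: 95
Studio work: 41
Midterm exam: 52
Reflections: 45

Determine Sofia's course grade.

F

Weighted total:
  Portfolio 69 × 0.07 = 4.83
  Term paper 63 × 0.05 = 3.15
  Weekly reports 58 × 0.25 = 14.5
  Quizzes 61 × 0.09 = 5.49
  Capstone 95 × 0.12 = 11.4
  Studio work 41 × 0.08 = 3.28
  Midterm exam 52 × 0.14 = 7.28
  Reflections 45 × 0.2 = 9
Sum = 58.93
58.93 < 59 → F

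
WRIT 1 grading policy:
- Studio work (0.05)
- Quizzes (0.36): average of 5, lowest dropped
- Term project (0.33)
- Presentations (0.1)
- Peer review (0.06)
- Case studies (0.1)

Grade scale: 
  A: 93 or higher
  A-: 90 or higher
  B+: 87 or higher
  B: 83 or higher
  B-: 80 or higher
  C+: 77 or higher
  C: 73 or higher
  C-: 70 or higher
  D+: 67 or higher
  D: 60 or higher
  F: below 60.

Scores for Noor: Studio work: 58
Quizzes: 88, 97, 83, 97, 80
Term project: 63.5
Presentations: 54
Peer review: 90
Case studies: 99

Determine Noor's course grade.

C+

Quizzes: drop 80 → average of remaining 4 = 365/4 = 91.25
Weighted total:
  Studio work 58 × 0.05 = 2.9
  Quizzes 91.25 × 0.36 = 32.85
  Term project 63.5 × 0.33 = 20.955
  Presentations 54 × 0.1 = 5.4
  Peer review 90 × 0.06 = 5.4
  Case studies 99 × 0.1 = 9.9
Sum = 77.405
77.405 is ≥ 77 and < 80 → C+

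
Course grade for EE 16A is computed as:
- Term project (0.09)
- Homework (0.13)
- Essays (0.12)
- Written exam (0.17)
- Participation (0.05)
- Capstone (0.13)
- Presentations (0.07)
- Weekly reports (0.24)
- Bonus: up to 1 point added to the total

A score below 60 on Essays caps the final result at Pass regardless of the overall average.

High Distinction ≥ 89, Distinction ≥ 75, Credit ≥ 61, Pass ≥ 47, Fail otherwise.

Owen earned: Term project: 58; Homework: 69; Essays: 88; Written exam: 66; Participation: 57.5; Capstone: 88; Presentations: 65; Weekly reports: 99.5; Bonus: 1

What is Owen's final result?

Essays score 88 ≥ 60: minimum met.
Weighted total:
  Term project 58 × 0.09 = 5.22
  Homework 69 × 0.13 = 8.97
  Essays 88 × 0.12 = 10.56
  Written exam 66 × 0.17 = 11.22
  Participation 57.5 × 0.05 = 2.875
  Capstone 88 × 0.13 = 11.44
  Presentations 65 × 0.07 = 4.55
  Weekly reports 99.5 × 0.24 = 23.88
Sum = 78.715
Bonus: 78.715 + 1 = 79.715
79.715 is ≥ 75 and < 89 → Distinction

Distinction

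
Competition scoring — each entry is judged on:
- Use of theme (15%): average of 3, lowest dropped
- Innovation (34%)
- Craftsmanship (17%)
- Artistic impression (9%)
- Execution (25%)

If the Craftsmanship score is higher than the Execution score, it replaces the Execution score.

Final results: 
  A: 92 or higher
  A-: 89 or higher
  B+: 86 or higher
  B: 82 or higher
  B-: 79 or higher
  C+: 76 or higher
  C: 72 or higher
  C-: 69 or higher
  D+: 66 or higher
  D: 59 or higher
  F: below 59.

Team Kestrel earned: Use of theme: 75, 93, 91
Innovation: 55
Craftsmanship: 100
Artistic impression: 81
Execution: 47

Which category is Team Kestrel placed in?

B-

Use of theme: drop 75 → average of remaining 2 = 184/2 = 92
Craftsmanship (100) > Execution (47), so Execution counts as 100.
Weighted total:
  Use of theme 92 × 0.15 = 13.8
  Innovation 55 × 0.34 = 18.7
  Craftsmanship 100 × 0.17 = 17
  Artistic impression 81 × 0.09 = 7.29
  Execution 100 × 0.25 = 25
Sum = 81.79
81.79 is ≥ 79 and < 82 → B-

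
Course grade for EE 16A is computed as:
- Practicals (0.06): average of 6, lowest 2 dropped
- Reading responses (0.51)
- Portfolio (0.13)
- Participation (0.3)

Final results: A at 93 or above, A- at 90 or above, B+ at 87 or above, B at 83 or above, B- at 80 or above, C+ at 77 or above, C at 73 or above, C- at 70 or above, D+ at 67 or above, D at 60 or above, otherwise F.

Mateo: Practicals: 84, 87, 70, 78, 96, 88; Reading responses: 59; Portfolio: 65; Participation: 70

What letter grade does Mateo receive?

Practicals: drop 70, 78 → average of remaining 4 = 355/4 = 88.75
Weighted total:
  Practicals 88.75 × 0.06 = 5.325
  Reading responses 59 × 0.51 = 30.09
  Portfolio 65 × 0.13 = 8.45
  Participation 70 × 0.3 = 21
Sum = 64.865
64.865 is ≥ 60 and < 67 → D

D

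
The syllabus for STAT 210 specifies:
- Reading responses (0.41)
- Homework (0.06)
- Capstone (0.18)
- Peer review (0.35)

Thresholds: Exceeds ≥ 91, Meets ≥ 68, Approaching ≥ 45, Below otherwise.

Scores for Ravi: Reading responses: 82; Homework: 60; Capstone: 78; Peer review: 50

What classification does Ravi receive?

Weighted total:
  Reading responses 82 × 0.41 = 33.62
  Homework 60 × 0.06 = 3.6
  Capstone 78 × 0.18 = 14.04
  Peer review 50 × 0.35 = 17.5
Sum = 68.76
68.76 is ≥ 68 and < 91 → Meets

Meets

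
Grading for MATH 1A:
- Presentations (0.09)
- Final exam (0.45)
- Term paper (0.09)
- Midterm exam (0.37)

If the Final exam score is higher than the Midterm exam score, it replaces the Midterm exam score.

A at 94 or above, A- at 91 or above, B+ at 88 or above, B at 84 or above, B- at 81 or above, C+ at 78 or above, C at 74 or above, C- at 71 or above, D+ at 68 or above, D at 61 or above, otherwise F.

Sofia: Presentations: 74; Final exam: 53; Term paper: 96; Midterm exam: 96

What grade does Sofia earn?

C

Final exam (53) ≤ Midterm exam (96), so Midterm exam stays at 96.
Weighted total:
  Presentations 74 × 0.09 = 6.66
  Final exam 53 × 0.45 = 23.85
  Term paper 96 × 0.09 = 8.64
  Midterm exam 96 × 0.37 = 35.52
Sum = 74.67
74.67 is ≥ 74 and < 78 → C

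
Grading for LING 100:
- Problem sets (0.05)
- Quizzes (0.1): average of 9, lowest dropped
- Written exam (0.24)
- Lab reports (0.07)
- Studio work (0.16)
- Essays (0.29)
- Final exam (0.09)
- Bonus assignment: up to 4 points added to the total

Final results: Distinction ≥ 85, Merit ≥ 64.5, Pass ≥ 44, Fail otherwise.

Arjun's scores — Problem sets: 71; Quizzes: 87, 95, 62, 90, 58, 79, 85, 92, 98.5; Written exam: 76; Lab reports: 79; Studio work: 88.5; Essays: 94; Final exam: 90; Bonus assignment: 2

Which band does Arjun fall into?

Quizzes: drop 58 → average of remaining 8 = 688.5/8 = 86.0625
Weighted total:
  Problem sets 71 × 0.05 = 3.55
  Quizzes 86.0625 × 0.1 = 8.60625
  Written exam 76 × 0.24 = 18.24
  Lab reports 79 × 0.07 = 5.53
  Studio work 88.5 × 0.16 = 14.16
  Essays 94 × 0.29 = 27.26
  Final exam 90 × 0.09 = 8.1
Sum = 85.44625
Bonus assignment: 85.44625 + 2 = 87.44625
87.44625 ≥ 85 → Distinction

Distinction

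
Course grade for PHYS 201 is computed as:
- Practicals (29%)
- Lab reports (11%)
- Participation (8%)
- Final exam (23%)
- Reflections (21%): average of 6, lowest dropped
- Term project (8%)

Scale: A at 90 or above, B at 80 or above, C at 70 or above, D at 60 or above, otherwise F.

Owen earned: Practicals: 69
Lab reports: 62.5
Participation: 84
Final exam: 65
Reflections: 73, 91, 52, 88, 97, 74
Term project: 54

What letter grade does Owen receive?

Reflections: drop 52 → average of remaining 5 = 423/5 = 84.6
Weighted total:
  Practicals 69 × 0.29 = 20.01
  Lab reports 62.5 × 0.11 = 6.875
  Participation 84 × 0.08 = 6.72
  Final exam 65 × 0.23 = 14.95
  Reflections 84.6 × 0.21 = 17.766
  Term project 54 × 0.08 = 4.32
Sum = 70.641
70.641 is ≥ 70 and < 80 → C

C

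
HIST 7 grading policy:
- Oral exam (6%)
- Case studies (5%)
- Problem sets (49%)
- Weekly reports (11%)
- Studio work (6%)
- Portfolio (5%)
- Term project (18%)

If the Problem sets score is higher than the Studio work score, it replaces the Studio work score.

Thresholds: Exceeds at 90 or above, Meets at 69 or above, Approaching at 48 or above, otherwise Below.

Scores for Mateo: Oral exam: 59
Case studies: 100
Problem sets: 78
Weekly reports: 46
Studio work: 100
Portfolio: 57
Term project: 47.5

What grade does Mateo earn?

Problem sets (78) ≤ Studio work (100), so Studio work stays at 100.
Weighted total:
  Oral exam 59 × 0.06 = 3.54
  Case studies 100 × 0.05 = 5
  Problem sets 78 × 0.49 = 38.22
  Weekly reports 46 × 0.11 = 5.06
  Studio work 100 × 0.06 = 6
  Portfolio 57 × 0.05 = 2.85
  Term project 47.5 × 0.18 = 8.55
Sum = 69.22
69.22 is ≥ 69 and < 90 → Meets

Meets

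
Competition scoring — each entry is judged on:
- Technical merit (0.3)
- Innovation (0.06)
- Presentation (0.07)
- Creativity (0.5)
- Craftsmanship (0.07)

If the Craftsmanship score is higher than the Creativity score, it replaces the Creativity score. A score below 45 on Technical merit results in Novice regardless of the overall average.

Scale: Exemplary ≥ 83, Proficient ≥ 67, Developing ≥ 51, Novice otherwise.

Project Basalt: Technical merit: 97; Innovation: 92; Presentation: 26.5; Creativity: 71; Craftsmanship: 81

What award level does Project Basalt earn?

Craftsmanship (81) > Creativity (71), so Creativity counts as 81.
Technical merit score 97 ≥ 45: minimum met.
Weighted total:
  Technical merit 97 × 0.3 = 29.1
  Innovation 92 × 0.06 = 5.52
  Presentation 26.5 × 0.07 = 1.855
  Creativity 81 × 0.5 = 40.5
  Craftsmanship 81 × 0.07 = 5.67
Sum = 82.645
82.645 is ≥ 67 and < 83 → Proficient

Proficient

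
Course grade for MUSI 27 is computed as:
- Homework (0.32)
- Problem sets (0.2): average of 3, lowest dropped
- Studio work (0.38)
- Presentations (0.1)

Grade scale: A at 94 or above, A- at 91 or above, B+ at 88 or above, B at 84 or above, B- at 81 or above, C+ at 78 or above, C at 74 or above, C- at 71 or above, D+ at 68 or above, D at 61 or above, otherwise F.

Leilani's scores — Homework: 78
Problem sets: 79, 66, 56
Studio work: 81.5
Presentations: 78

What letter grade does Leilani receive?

Problem sets: drop 56 → average of remaining 2 = 145/2 = 72.5
Weighted total:
  Homework 78 × 0.32 = 24.96
  Problem sets 72.5 × 0.2 = 14.5
  Studio work 81.5 × 0.38 = 30.97
  Presentations 78 × 0.1 = 7.8
Sum = 78.23
78.23 is ≥ 78 and < 81 → C+

C+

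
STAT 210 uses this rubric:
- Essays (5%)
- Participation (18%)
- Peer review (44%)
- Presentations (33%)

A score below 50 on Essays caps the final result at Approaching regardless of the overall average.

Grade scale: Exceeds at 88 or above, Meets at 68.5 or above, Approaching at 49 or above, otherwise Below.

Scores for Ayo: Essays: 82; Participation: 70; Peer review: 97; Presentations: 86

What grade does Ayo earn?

Essays score 82 ≥ 50: minimum met.
Weighted total:
  Essays 82 × 0.05 = 4.1
  Participation 70 × 0.18 = 12.6
  Peer review 97 × 0.44 = 42.68
  Presentations 86 × 0.33 = 28.38
Sum = 87.76
87.76 is ≥ 68.5 and < 88 → Meets

Meets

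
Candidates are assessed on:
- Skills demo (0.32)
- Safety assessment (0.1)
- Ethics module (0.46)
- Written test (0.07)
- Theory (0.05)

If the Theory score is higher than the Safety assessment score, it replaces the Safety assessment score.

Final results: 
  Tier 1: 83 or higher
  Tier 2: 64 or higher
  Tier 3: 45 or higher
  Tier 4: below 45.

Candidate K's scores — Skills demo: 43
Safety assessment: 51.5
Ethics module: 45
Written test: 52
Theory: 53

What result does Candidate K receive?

Tier 3

Theory (53) > Safety assessment (51.5), so Safety assessment counts as 53.
Weighted total:
  Skills demo 43 × 0.32 = 13.76
  Safety assessment 53 × 0.1 = 5.3
  Ethics module 45 × 0.46 = 20.7
  Written test 52 × 0.07 = 3.64
  Theory 53 × 0.05 = 2.65
Sum = 46.05
46.05 is ≥ 45 and < 64 → Tier 3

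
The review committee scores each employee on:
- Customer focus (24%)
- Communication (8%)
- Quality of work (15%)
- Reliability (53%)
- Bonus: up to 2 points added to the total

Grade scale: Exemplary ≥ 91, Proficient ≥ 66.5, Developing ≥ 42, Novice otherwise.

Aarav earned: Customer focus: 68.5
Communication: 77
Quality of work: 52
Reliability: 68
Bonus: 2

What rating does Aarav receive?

Proficient

Weighted total:
  Customer focus 68.5 × 0.24 = 16.44
  Communication 77 × 0.08 = 6.16
  Quality of work 52 × 0.15 = 7.8
  Reliability 68 × 0.53 = 36.04
Sum = 66.44
Bonus: 66.44 + 2 = 68.44
68.44 is ≥ 66.5 and < 91 → Proficient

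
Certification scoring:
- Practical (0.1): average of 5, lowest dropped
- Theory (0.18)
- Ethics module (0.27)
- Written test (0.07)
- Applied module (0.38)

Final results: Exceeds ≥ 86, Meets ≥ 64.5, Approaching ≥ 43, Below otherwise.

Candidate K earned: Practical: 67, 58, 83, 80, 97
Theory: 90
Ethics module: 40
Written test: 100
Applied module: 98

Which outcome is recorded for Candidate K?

Practical: drop 58 → average of remaining 4 = 327/4 = 81.75
Weighted total:
  Practical 81.75 × 0.1 = 8.175
  Theory 90 × 0.18 = 16.2
  Ethics module 40 × 0.27 = 10.8
  Written test 100 × 0.07 = 7
  Applied module 98 × 0.38 = 37.24
Sum = 79.415
79.415 is ≥ 64.5 and < 86 → Meets

Meets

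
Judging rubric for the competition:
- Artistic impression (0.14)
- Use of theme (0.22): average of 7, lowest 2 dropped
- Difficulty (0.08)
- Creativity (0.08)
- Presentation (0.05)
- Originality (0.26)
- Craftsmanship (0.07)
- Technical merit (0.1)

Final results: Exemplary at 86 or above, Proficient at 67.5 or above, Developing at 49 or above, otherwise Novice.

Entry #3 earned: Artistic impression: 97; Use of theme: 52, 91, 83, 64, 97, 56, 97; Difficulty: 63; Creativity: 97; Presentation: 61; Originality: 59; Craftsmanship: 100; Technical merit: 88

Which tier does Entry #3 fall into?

Proficient

Use of theme: drop 52, 56 → average of remaining 5 = 432/5 = 86.4
Weighted total:
  Artistic impression 97 × 0.14 = 13.58
  Use of theme 86.4 × 0.22 = 19.008
  Difficulty 63 × 0.08 = 5.04
  Creativity 97 × 0.08 = 7.76
  Presentation 61 × 0.05 = 3.05
  Originality 59 × 0.26 = 15.34
  Craftsmanship 100 × 0.07 = 7
  Technical merit 88 × 0.1 = 8.8
Sum = 79.578
79.578 is ≥ 67.5 and < 86 → Proficient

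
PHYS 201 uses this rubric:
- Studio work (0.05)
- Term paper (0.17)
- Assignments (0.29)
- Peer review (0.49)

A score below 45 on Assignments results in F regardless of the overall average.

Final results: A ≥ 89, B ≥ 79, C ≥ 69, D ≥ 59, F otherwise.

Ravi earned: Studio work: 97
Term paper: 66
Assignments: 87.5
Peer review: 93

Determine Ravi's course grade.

Assignments score 87.5 ≥ 45: minimum met.
Weighted total:
  Studio work 97 × 0.05 = 4.85
  Term paper 66 × 0.17 = 11.22
  Assignments 87.5 × 0.29 = 25.375
  Peer review 93 × 0.49 = 45.57
Sum = 87.015
87.015 is ≥ 79 and < 89 → B

B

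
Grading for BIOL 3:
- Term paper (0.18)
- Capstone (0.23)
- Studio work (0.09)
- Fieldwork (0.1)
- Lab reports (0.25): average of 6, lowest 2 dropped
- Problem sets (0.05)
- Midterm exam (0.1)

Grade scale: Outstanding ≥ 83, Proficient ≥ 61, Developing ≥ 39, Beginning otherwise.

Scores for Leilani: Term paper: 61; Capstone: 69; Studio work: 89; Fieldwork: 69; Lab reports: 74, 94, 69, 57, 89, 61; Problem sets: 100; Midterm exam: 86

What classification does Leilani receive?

Lab reports: drop 57, 61 → average of remaining 4 = 326/4 = 81.5
Weighted total:
  Term paper 61 × 0.18 = 10.98
  Capstone 69 × 0.23 = 15.87
  Studio work 89 × 0.09 = 8.01
  Fieldwork 69 × 0.1 = 6.9
  Lab reports 81.5 × 0.25 = 20.375
  Problem sets 100 × 0.05 = 5
  Midterm exam 86 × 0.1 = 8.6
Sum = 75.735
75.735 is ≥ 61 and < 83 → Proficient

Proficient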